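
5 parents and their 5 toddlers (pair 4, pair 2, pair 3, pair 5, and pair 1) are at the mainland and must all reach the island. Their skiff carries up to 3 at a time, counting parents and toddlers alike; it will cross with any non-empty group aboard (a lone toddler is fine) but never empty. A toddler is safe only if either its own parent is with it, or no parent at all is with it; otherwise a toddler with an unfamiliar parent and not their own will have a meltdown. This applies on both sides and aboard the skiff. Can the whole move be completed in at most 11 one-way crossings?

Yes — this plan uses 11 crossings (≤ 11):
1. parent 4 and toddler 4 cross → the island.
2. parent 4 crosses ← the mainland.
3. toddler 2, toddler 3, and toddler 5 cross → the island.
4. toddler 4 crosses ← the mainland.
5. parent 2, parent 3, and parent 5 cross → the island.
6. parent 2 and toddler 2 cross ← the mainland.
7. parent 1, parent 2, and parent 4 cross → the island.
8. toddler 3 crosses ← the mainland.
9. toddler 2 and toddler 4 cross → the island.
10. toddler 4 crosses ← the mainland.
11. toddler 1, toddler 3, and toddler 4 cross → the island.

Yes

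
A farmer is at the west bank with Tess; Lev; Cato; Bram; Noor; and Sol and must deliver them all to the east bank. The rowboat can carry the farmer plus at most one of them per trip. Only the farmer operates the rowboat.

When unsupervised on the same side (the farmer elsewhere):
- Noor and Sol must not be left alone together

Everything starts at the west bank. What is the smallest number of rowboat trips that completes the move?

11

Counting alone: the farmer can take at most 1 across per trip to the east bank, so moving all 6 needs at least 6 loaded trips out, with a return between consecutive ones — at least 11 crossings.
The plan below uses exactly 11 crossings, so it is optimal:
1. Farmer goes to the east bank with Noor.
2. Farmer goes back to the west bank alone.
3. Farmer goes to the east bank with Tess.
4. Farmer goes back to the west bank alone.
5. Farmer goes to the east bank with Lev.
6. Farmer goes back to the west bank alone.
7. Farmer goes to the east bank with Cato.
8. Farmer goes back to the west bank alone.
9. Farmer goes to the east bank with Bram.
10. Farmer goes back to the west bank alone.
11. Farmer goes to the east bank with Sol.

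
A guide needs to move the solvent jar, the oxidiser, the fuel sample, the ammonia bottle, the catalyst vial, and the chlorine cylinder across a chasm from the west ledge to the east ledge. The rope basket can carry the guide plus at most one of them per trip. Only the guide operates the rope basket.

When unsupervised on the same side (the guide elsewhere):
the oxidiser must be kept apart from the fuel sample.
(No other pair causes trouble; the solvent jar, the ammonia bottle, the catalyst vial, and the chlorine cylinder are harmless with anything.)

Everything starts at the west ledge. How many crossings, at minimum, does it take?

11

Counting alone: the guide can take at most 1 across per trip to the east ledge, so moving all 6 needs at least 6 loaded trips out, with a return between consecutive ones — at least 11 crossings.
The plan below uses exactly 11 crossings, so it is optimal:
1. Guide goes to the east ledge with the oxidiser.
2. Guide goes back to the west ledge alone.
3. Guide goes to the east ledge with the solvent jar.
4. Guide goes back to the west ledge alone.
5. Guide goes to the east ledge with the ammonia bottle.
6. Guide goes back to the west ledge alone.
7. Guide goes to the east ledge with the catalyst vial.
8. Guide goes back to the west ledge alone.
9. Guide goes to the east ledge with the chlorine cylinder.
10. Guide goes back to the west ledge alone.
11. Guide goes to the east ledge with the fuel sample.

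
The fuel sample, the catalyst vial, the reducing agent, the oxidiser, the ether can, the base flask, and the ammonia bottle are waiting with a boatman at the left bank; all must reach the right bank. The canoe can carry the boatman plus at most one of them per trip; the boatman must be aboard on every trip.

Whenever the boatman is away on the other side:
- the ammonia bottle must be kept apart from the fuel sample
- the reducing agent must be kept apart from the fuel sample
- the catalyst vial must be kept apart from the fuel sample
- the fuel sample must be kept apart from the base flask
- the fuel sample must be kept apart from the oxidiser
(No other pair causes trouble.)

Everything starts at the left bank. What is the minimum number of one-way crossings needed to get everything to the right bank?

impossible

Following every safe sequence of crossings from the start, the most of the 7 that can be at the right bank as the canoe arrives there on crossings 1, 3, 5 is 1, 2, 3 respectively; the best ever achieved is 3 of 7.
From crossing 7 on, no configuration arises that was not already reachable earlier: only 26 distinct safe configurations (who is on which side, and where the canoe is) can ever be reached, none of them has everyone across, and every continuation just revisits them. So no valid plan exists.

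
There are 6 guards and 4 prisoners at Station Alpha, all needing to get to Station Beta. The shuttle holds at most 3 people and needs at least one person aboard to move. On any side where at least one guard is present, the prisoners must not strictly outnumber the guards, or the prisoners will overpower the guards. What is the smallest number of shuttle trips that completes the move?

Counting alone: each trip to Station Beta takes at most 3 across and each return brings at least 1 back, so after t trips out (and t−1 returns) at most 3t − (t−1) of the 10 are across; that first reaches 10 at t = 5, so at least 9 crossings are needed.
The plan below uses exactly 9 crossings, so it is optimal:
1. 2 prisoners → Station Beta.  (Station Alpha: 6G 2P; Station Beta: 0G 2P)
2. 1 prisoner ← Station Alpha.  (Station Alpha: 6G 3P; Station Beta: 0G 1P)
3. 3 prisoners → Station Beta.  (Station Alpha: 6G 0P; Station Beta: 0G 4P)
4. 1 prisoner ← Station Alpha.  (Station Alpha: 6G 1P; Station Beta: 0G 3P)
5. 3 guards → Station Beta.  (Station Alpha: 3G 1P; Station Beta: 3G 3P)
6. 1 prisoner ← Station Alpha.  (Station Alpha: 3G 2P; Station Beta: 3G 2P)
7. 1 guard and 2 prisoners → Station Beta.  (Station Alpha: 2G 0P; Station Beta: 4G 4P)
8. 1 prisoner ← Station Alpha.  (Station Alpha: 2G 1P; Station Beta: 4G 3P)
9. 2 guards and 1 prisoner → Station Beta.  (Station Alpha: 0G 0P; Station Beta: 6G 4P)

9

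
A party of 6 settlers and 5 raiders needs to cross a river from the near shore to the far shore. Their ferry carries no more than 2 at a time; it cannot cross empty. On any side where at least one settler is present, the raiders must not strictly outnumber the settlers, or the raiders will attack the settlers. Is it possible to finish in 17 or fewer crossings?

Counting alone: each trip to the far shore takes at most 2 across and each return brings at least 1 back, so after t trips out (and t−1 returns) at most 2t − (t−1) of the 11 are across; that first reaches 11 at t = 10, so at least 19 crossings are needed.
Since 17 < 19, 17 crossings cannot be enough. (The shortest complete plan in fact takes 19:)
1. 2 raiders → the far shore.  (the near shore: 6S 3R; the far shore: 0S 2R)
2. 1 raider ← the near shore.  (the near shore: 6S 4R; the far shore: 0S 1R)
3. 2 raiders → the far shore.  (the near shore: 6S 2R; the far shore: 0S 3R)
4. 1 raider ← the near shore.  (the near shore: 6S 3R; the far shore: 0S 2R)
5. 2 settlers → the far shore.  (the near shore: 4S 3R; the far shore: 2S 2R)
6. 1 raider ← the near shore.  (the near shore: 4S 4R; the far shore: 2S 1R)
7. 1 settler and 1 raider → the far shore.  (the near shore: 3S 3R; the far shore: 3S 2R)
8. 1 settler ← the near shore.  (the near shore: 4S 3R; the far shore: 2S 2R)
9. 1 settler and 1 raider → the far shore.  (the near shore: 3S 2R; the far shore: 3S 3R)
10. 1 raider ← the near shore.  (the near shore: 3S 3R; the far shore: 3S 2R)
11. 1 settler and 1 raider → the far shore.  (the near shore: 2S 2R; the far shore: 4S 3R)
12. 1 settler ← the near shore.  (the near shore: 3S 2R; the far shore: 3S 3R)
13. 1 settler and 1 raider → the far shore.  (the near shore: 2S 1R; the far shore: 4S 4R)
14. 1 raider ← the near shore.  (the near shore: 2S 2R; the far shore: 4S 3R)
15. 1 settler and 1 raider → the far shore.  (the near shore: 1S 1R; the far shore: 5S 4R)
16. 1 settler ← the near shore.  (the near shore: 2S 1R; the far shore: 4S 4R)
17. 1 settler and 1 raider → the far shore.  (the near shore: 1S 0R; the far shore: 5S 5R)
18. 1 raider ← the near shore.  (the near shore: 1S 1R; the far shore: 5S 4R)
19. 1 settler and 1 raider → the far shore.  (the near shore: 0S 0R; the far shore: 6S 5R)

No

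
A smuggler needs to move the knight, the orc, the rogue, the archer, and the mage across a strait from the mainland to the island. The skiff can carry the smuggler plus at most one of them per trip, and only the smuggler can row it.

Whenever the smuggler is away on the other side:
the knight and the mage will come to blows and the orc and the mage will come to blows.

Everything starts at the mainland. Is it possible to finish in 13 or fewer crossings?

Yes

Yes — this plan uses 11 crossings (≤ 13):
1. Smuggler goes to the island with the mage.  [the mainland: the archer, the knight, the orc, the rogue | the island: the mage]
2. Smuggler goes back to the mainland alone.  [the mainland: the archer, the knight, the orc, the rogue | the island: the mage]
3. Smuggler goes to the island with the knight.  [the mainland: the archer, the orc, the rogue | the island: the knight, the mage]
4. Smuggler goes back to the mainland with the mage.  [the mainland: the archer, the mage, the orc, the rogue | the island: the knight]
5. Smuggler goes to the island with the orc.  [the mainland: the archer, the mage, the rogue | the island: the knight, the orc]
6. Smuggler goes back to the mainland alone.  [the mainland: the archer, the mage, the rogue | the island: the knight, the orc]
7. Smuggler goes to the island with the rogue.  [the mainland: the archer, the mage | the island: the knight, the orc, the rogue]
8. Smuggler goes back to the mainland alone.  [the mainland: the archer, the mage | the island: the knight, the orc, the rogue]
9. Smuggler goes to the island with the archer.  [the mainland: the mage | the island: the archer, the knight, the orc, the rogue]
10. Smuggler goes back to the mainland alone.  [the mainland: the mage | the island: the archer, the knight, the orc, the rogue]
11. Smuggler goes to the island with the mage.  [the mainland: — | the island: the archer, the knight, the mage, the orc, the rogue]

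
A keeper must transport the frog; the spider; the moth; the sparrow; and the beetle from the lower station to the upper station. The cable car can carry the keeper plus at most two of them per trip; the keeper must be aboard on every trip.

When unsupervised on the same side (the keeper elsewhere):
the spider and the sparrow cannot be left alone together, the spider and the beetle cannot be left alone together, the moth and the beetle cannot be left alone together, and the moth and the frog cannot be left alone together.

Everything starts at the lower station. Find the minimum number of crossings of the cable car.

Counting alone: the keeper can take at most 2 across per trip to the upper station, so moving all 5 needs at least 3 loaded trips out, with a return between consecutive ones — at least 5 crossings.
The safety rule pushes this higher. Following every safe sequence of crossings, the most of the 5 that can be at the upper station as the cable car arrives there on crossing 5 is 4 — never all 5.
So no plan with fewer than 7 crossings exists, and this one achieves 7:
1. Keeper goes to the upper station with the moth and the spider.
2. Keeper goes back to the lower station alone.
3. Keeper goes to the upper station with the frog.
4. Keeper goes back to the lower station with the moth.
5. Keeper goes to the upper station with the beetle and the sparrow.
6. Keeper goes back to the lower station with the spider.
7. Keeper goes to the upper station with the moth and the spider.

7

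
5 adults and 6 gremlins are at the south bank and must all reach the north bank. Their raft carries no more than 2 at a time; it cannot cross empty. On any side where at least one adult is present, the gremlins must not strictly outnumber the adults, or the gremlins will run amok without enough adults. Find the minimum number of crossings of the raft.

The gremlins already outnumber the adults at the south bank before anyone moves, so the starting position itself is disallowed.

impossible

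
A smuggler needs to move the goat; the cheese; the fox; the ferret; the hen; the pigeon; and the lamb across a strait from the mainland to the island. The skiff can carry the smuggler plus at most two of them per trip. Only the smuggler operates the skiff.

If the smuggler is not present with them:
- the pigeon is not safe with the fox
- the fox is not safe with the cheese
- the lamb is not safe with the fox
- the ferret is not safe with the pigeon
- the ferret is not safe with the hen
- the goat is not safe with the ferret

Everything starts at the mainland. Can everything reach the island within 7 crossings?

Counting alone: the smuggler can take at most 2 across per trip to the island, so moving all 7 needs at least 4 loaded trips out, with a return between consecutive ones — at least 7 crossings.
The safety rule pushes this higher. Following every safe sequence of crossings, the most of the 7 that can be at the island as the skiff arrives there on crossing 7 is 6 — never all 7.
So the move cannot be finished within 7 crossings. (The shortest complete plan takes 9:)
1. Smuggler goes to the island with the ferret and the fox.
2. Smuggler goes back to the mainland alone.
3. Smuggler goes to the island with the goat.
4. Smuggler goes back to the mainland with the ferret.
5. Smuggler goes to the island with the hen and the pigeon.
6. Smuggler goes back to the mainland with the fox.
7. Smuggler goes to the island with the cheese and the lamb.
8. Smuggler goes back to the mainland alone.
9. Smuggler goes to the island with the ferret and the fox.

No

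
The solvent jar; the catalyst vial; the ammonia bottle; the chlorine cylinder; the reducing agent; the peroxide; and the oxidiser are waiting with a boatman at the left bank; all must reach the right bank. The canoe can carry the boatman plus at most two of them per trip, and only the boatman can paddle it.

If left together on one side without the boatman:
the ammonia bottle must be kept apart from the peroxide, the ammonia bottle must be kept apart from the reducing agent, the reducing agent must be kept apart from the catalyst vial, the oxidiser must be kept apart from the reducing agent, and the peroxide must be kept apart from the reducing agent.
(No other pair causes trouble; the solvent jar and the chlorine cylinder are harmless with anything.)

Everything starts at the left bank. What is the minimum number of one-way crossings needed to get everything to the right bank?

11

Counting alone: the boatman can take at most 2 across per trip to the right bank, so moving all 7 needs at least 4 loaded trips out, with a return between consecutive ones — at least 7 crossings.
The safety rule pushes this higher. Following every safe sequence of crossings, the most of the 7 that can be at the right bank as the canoe arrives there on crossings 7, 9 is 5, 6 respectively — never all 7.
So no plan with fewer than 11 crossings exists, and this one achieves 11:
1. Boatman goes to the right bank with the ammonia bottle and the reducing agent.
2. Boatman goes back to the left bank with the ammonia bottle.
3. Boatman goes to the right bank with the ammonia bottle and the solvent jar.
4. Boatman goes back to the left bank with the ammonia bottle.
5. Boatman goes to the right bank with the ammonia bottle and the catalyst vial.
6. Boatman goes back to the left bank with the reducing agent.
7. Boatman goes to the right bank with the chlorine cylinder and the reducing agent.
8. Boatman goes back to the left bank with the reducing agent.
9. Boatman goes to the right bank with the oxidiser and the reducing agent.
10. Boatman goes back to the left bank with the reducing agent.
11. Boatman goes to the right bank with the peroxide and the reducing agent.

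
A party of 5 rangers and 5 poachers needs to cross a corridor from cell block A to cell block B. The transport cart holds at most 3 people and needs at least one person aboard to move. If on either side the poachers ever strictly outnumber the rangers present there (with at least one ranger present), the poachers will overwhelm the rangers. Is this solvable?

1. 2 poachers → cell block B.  (cell block A: 5R 3P; cell block B: 0R 2P)
2. 1 poacher ← cell block A.  (cell block A: 5R 4P; cell block B: 0R 1P)
3. 3 poachers → cell block B.  (cell block A: 5R 1P; cell block B: 0R 4P)
4. 1 poacher ← cell block A.  (cell block A: 5R 2P; cell block B: 0R 3P)
5. 3 rangers → cell block B.  (cell block A: 2R 2P; cell block B: 3R 3P)
6. 1 ranger and 1 poacher ← cell block A.  (cell block A: 3R 3P; cell block B: 2R 2P)
7. 3 rangers → cell block B.  (cell block A: 0R 3P; cell block B: 5R 2P)
8. 1 poacher ← cell block A.  (cell block A: 0R 4P; cell block B: 5R 1P)
9. 2 poachers → cell block B.  (cell block A: 0R 2P; cell block B: 5R 3P)
10. 1 poacher ← cell block A.  (cell block A: 0R 3P; cell block B: 5R 2P)
11. 3 poachers → cell block B.  (cell block A: 0R 0P; cell block B: 5R 5P)

Yes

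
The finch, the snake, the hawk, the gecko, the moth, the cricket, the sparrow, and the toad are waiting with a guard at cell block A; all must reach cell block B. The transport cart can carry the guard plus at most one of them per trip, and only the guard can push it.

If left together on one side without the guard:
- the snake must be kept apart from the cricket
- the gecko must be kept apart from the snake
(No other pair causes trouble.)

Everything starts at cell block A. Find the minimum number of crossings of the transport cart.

17

Counting alone: the guard can take at most 1 across per trip to cell block B, so moving all 8 needs at least 8 loaded trips out, with a return between consecutive ones — at least 15 crossings.
The safety rule pushes this higher. Following every safe sequence of crossings, the most of the 8 that can be at cell block B as the transport cart arrives there on crossing 15 is 7 — never all 8.
So no plan with fewer than 17 crossings exists, and this one achieves 17:
1. Guard goes to cell block B with the snake.
2. Guard goes back to cell block A alone.
3. Guard goes to cell block B with the finch.
4. Guard goes back to cell block A alone.
5. Guard goes to cell block B with the hawk.
6. Guard goes back to cell block A alone.
7. Guard goes to cell block B with the gecko.
8. Guard goes back to cell block A with the snake.
9. Guard goes to cell block B with the cricket.
10. Guard goes back to cell block A alone.
11. Guard goes to cell block B with the moth.
12. Guard goes back to cell block A alone.
13. Guard goes to cell block B with the sparrow.
14. Guard goes back to cell block A alone.
15. Guard goes to cell block B with the toad.
16. Guard goes back to cell block A alone.
17. Guard goes to cell block B with the snake.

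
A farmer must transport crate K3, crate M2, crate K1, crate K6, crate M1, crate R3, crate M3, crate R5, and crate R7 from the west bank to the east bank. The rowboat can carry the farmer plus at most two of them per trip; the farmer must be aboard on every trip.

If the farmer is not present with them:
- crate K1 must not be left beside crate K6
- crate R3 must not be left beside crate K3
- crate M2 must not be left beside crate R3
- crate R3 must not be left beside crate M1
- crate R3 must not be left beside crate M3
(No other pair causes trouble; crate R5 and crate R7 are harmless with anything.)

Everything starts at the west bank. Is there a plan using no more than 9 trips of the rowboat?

Yes

Yes — this plan uses 9 crossings (≤ 9):
1. Farmer goes to the east bank with crate K1 and crate R3.  [the west bank: crate K3, crate K6, crate M1, crate M2, crate M3, crate R5, crate R7 | the east bank: crate K1, crate R3]
2. Farmer goes back to the west bank alone.  [the west bank: crate K3, crate K6, crate M1, crate M2, crate M3, crate R5, crate R7 | the east bank: crate K1, crate R3]
3. Farmer goes to the east bank with crate K3 and crate M2.  [the west bank: crate K6, crate M1, crate M3, crate R5, crate R7 | the east bank: crate K1, crate K3, crate M2, crate R3]
4. Farmer goes back to the west bank with crate R3.  [the west bank: crate K6, crate M1, crate M3, crate R3, crate R5, crate R7 | the east bank: crate K1, crate K3, crate M2]
5. Farmer goes to the east bank with crate M1 and crate M3.  [the west bank: crate K6, crate R3, crate R5, crate R7 | the east bank: crate K1, crate K3, crate M1, crate M2, crate M3]
6. Farmer goes back to the west bank alone.  [the west bank: crate K6, crate R3, crate R5, crate R7 | the east bank: crate K1, crate K3, crate M1, crate M2, crate M3]
7. Farmer goes to the east bank with crate R5 and crate R7.  [the west bank: crate K6, crate R3 | the east bank: crate K1, crate K3, crate M1, crate M2, crate M3, crate R5, crate R7]
8. Farmer goes back to the west bank alone.  [the west bank: crate K6, crate R3 | the east bank: crate K1, crate K3, crate M1, crate M2, crate M3, crate R5, crate R7]
9. Farmer goes to the east bank with crate K6 and crate R3.  [the west bank: — | the east bank: crate K1, crate K3, crate K6, crate M1, crate M2, crate M3, crate R3, crate R5, crate R7]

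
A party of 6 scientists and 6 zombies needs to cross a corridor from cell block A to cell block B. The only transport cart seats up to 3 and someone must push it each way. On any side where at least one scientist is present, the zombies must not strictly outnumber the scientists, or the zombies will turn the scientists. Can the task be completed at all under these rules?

No

Following every safe sequence of crossings from the start, the most of the 12 that can be at cell block B as the transport cart arrives there on crossings 1, 3, 5 is 3, 5, 6 respectively; the best ever achieved is 6 of 12.
From crossing 7 on, no configuration arises that was not already reachable earlier: only 17 distinct safe configurations (who is on which side, and where the transport cart is) can ever be reached, none of them has everyone across, and every continuation just revisits them. They are: 0 scientists + 0 zombies across (transport cart back at the start); 0 scientists + 1 zombie across (transport cart there); 0 scientists + 1 zombie across (transport cart back at the start); 0 scientists + 2 zombies across (transport cart there); 0 scientists + 2 zombies across (transport cart back at the start); 0 scientists + 3 zombies across (transport cart there); 0 scientists + 3 zombies across (transport cart back at the start); 0 scientists + 4 zombies across (transport cart there); 0 scientists + 4 zombies across (transport cart back at the start); 0 scientists + 5 zombies across (transport cart there); 0 scientists + 5 zombies across (transport cart back at the start); 0 scientists + 6 zombies across (transport cart there); 1 scientist + 1 zombie across (transport cart there); 1 scientist + 1 zombie across (transport cart back at the start); 2 scientists + 2 zombies across (transport cart there); 2 scientists + 2 zombies across (transport cart back at the start); 3 scientists + 3 zombies across (transport cart there). So no valid plan exists.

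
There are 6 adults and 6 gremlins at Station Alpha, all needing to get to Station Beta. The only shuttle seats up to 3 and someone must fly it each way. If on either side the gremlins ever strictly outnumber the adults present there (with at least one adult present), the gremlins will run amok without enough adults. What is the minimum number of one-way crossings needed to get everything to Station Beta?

Following every safe sequence of crossings from the start, the most of the 12 that can be at Station Beta as the shuttle arrives there on crossings 1, 3, 5 is 3, 5, 6 respectively; the best ever achieved is 6 of 12.
From crossing 7 on, no configuration arises that was not already reachable earlier: only 17 distinct safe configurations (who is on which side, and where the shuttle is) can ever be reached, none of them has everyone across, and every continuation just revisits them. They are: 0 adults + 0 gremlins across (shuttle back at the start); 0 adults + 1 gremlin across (shuttle there); 0 adults + 1 gremlin across (shuttle back at the start); 0 adults + 2 gremlins across (shuttle there); 0 adults + 2 gremlins across (shuttle back at the start); 0 adults + 3 gremlins across (shuttle there); 0 adults + 3 gremlins across (shuttle back at the start); 0 adults + 4 gremlins across (shuttle there); 0 adults + 4 gremlins across (shuttle back at the start); 0 adults + 5 gremlins across (shuttle there); 0 adults + 5 gremlins across (shuttle back at the start); 0 adults + 6 gremlins across (shuttle there); 1 adult + 1 gremlin across (shuttle there); 1 adult + 1 gremlin across (shuttle back at the start); 2 adults + 2 gremlins across (shuttle there); 2 adults + 2 gremlins across (shuttle back at the start); 3 adults + 3 gremlins across (shuttle there). So no valid plan exists.

impossible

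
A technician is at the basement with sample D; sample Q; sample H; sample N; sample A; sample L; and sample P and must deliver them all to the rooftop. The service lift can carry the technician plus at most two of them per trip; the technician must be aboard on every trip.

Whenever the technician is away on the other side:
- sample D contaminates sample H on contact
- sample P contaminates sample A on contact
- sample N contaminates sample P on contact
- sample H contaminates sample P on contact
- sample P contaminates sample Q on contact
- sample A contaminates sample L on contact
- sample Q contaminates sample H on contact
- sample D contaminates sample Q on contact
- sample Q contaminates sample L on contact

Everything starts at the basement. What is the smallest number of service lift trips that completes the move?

Whatever the first load, the items left behind include a forbidden pair without the technician. No opening move is safe, so no plan exists.

impossible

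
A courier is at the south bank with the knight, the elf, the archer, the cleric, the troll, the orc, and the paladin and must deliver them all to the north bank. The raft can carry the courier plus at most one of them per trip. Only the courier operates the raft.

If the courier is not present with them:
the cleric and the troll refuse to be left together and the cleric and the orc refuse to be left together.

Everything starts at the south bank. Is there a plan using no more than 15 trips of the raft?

Yes

Yes — this plan uses 15 crossings (≤ 15):
1. Courier goes to the north bank with the cleric.
2. Courier goes back to the south bank alone.
3. Courier goes to the north bank with the knight.
4. Courier goes back to the south bank alone.
5. Courier goes to the north bank with the elf.
6. Courier goes back to the south bank alone.
7. Courier goes to the north bank with the archer.
8. Courier goes back to the south bank alone.
9. Courier goes to the north bank with the troll.
10. Courier goes back to the south bank with the cleric.
11. Courier goes to the north bank with the orc.
12. Courier goes back to the south bank alone.
13. Courier goes to the north bank with the paladin.
14. Courier goes back to the south bank alone.
15. Courier goes to the north bank with the cleric.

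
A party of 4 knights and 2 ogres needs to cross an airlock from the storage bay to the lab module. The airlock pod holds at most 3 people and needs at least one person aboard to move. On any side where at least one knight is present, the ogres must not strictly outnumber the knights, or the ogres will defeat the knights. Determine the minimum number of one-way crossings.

5

Counting alone: each trip to the lab module takes at most 3 across and each return brings at least 1 back, so after t trips out (and t−1 returns) at most 3t − (t−1) of the 6 are across; that first reaches 6 at t = 3, so at least 5 crossings are needed.
The plan below uses exactly 5 crossings, so it is optimal:
1. 2 ogres → the lab module.  (the storage bay: 4K 0O; the lab module: 0K 2O)
2. 1 ogre ← the storage bay.  (the storage bay: 4K 1O; the lab module: 0K 1O)
3. 2 knights and 1 ogre → the lab module.  (the storage bay: 2K 0O; the lab module: 2K 2O)
4. 1 ogre ← the storage bay.  (the storage bay: 2K 1O; the lab module: 2K 1O)
5. 2 knights and 1 ogre → the lab module.  (the storage bay: 0K 0O; the lab module: 4K 2O)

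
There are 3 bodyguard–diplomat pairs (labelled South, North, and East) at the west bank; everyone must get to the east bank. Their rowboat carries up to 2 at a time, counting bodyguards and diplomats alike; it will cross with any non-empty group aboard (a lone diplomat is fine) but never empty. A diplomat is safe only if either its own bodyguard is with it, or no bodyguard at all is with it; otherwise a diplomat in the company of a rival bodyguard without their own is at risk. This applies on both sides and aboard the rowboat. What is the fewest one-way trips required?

11

Counting alone: each trip to the east bank takes at most 2 across and each return brings at least 1 back, so after t trips out (and t−1 returns) at most 2t − (t−1) of the 6 are across; that first reaches 6 at t = 5, so at least 9 crossings are needed.
The safety rule pushes this higher. Following every safe sequence of crossings, the most of the 6 that can be at the east bank as the rowboat arrives there on crossing 9 is 5 — never all 6.
So no plan with fewer than 11 crossings exists, and this one achieves 11:
1. bodyguard South and diplomat South cross → the east bank.
2. bodyguard South crosses ← the west bank.
3. diplomat East and diplomat North cross → the east bank.
4. diplomat South crosses ← the west bank.
5. bodyguard East and bodyguard North cross → the east bank.
6. bodyguard North and diplomat North cross ← the west bank.
7. bodyguard North and bodyguard South cross → the east bank.
8. diplomat East crosses ← the west bank.
9. diplomat North and diplomat South cross → the east bank.
10. bodyguard East crosses ← the west bank.
11. bodyguard East and diplomat East cross → the east bank.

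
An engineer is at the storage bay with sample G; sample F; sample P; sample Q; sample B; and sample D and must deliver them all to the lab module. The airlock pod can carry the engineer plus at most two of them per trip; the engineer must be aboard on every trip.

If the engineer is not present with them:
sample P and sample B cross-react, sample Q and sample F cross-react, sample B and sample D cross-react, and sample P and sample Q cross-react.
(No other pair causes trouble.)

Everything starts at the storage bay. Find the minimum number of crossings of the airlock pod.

7

Counting alone: the engineer can take at most 2 across per trip to the lab module, so moving all 6 needs at least 3 loaded trips out, with a return between consecutive ones — at least 5 crossings.
The safety rule pushes this higher. Following every safe sequence of crossings, the most of the 6 that can be at the lab module as the airlock pod arrives there on crossing 5 is 5 — never all 6.
So no plan with fewer than 7 crossings exists, and this one achieves 7:
1. Engineer goes to the lab module with sample B and sample Q.
2. Engineer goes back to the storage bay alone.
3. Engineer goes to the lab module with sample F and sample G.
4. Engineer goes back to the storage bay with sample Q.
5. Engineer goes to the lab module with sample D and sample P.
6. Engineer goes back to the storage bay with sample B.
7. Engineer goes to the lab module with sample B and sample Q.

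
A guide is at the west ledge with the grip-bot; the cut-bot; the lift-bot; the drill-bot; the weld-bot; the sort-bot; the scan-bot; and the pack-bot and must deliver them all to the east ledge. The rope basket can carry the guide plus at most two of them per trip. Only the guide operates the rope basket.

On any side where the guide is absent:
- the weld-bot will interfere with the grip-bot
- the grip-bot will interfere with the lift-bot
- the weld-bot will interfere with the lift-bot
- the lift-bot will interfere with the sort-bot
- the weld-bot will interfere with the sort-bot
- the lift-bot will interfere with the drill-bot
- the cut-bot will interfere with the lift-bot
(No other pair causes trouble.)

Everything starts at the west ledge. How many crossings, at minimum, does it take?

Counting alone: the guide can take at most 2 across per trip to the east ledge, so moving all 8 needs at least 4 loaded trips out, with a return between consecutive ones — at least 7 crossings.
The safety rule pushes this higher. Following every safe sequence of crossings, the most of the 8 that can be at the east ledge as the rope basket arrives there on crossings 7, 9, 11 is 5, 6, 7 respectively — never all 8.
So no plan with fewer than 13 crossings exists, and this one achieves 13:
1. Guide goes to the east ledge with the lift-bot and the weld-bot.
2. Guide goes back to the west ledge with the lift-bot.
3. Guide goes to the east ledge with the cut-bot and the lift-bot.
4. Guide goes back to the west ledge with the lift-bot.
5. Guide goes to the east ledge with the drill-bot and the lift-bot.
6. Guide goes back to the west ledge with the lift-bot.
7. Guide goes to the east ledge with the grip-bot and the sort-bot.
8. Guide goes back to the west ledge with the weld-bot.
9. Guide goes to the east ledge with the lift-bot and the scan-bot.
10. Guide goes back to the west ledge with the lift-bot.
11. Guide goes to the east ledge with the lift-bot and the pack-bot.
12. Guide goes back to the west ledge with the lift-bot.
13. Guide goes to the east ledge with the lift-bot and the weld-bot.

13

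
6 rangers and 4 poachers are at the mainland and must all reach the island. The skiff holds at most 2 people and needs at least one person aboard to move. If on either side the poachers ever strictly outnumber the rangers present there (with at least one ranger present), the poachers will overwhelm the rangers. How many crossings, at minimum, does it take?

Counting alone: each trip to the island takes at most 2 across and each return brings at least 1 back, so after t trips out (and t−1 returns) at most 2t − (t−1) of the 10 are across; that first reaches 10 at t = 9, so at least 17 crossings are needed.
The plan below uses exactly 17 crossings, so it is optimal:
1. 2 poachers → the island.  (the mainland: 6R 2P; the island: 0R 2P)
2. 1 poacher ← the mainland.  (the mainland: 6R 3P; the island: 0R 1P)
3. 2 poachers → the island.  (the mainland: 6R 1P; the island: 0R 3P)
4. 1 poacher ← the mainland.  (the mainland: 6R 2P; the island: 0R 2P)
5. 2 rangers → the island.  (the mainland: 4R 2P; the island: 2R 2P)
6. 1 poacher ← the mainland.  (the mainland: 4R 3P; the island: 2R 1P)
7. 1 ranger and 1 poacher → the island.  (the mainland: 3R 2P; the island: 3R 2P)
8. 1 poacher ← the mainland.  (the mainland: 3R 3P; the island: 3R 1P)
9. 2 poachers → the island.  (the mainland: 3R 1P; the island: 3R 3P)
10. 1 poacher ← the mainland.  (the mainland: 3R 2P; the island: 3R 2P)
11. 1 ranger and 1 poacher → the island.  (the mainland: 2R 1P; the island: 4R 3P)
12. 1 poacher ← the mainland.  (the mainland: 2R 2P; the island: 4R 2P)
13. 2 poachers → the island.  (the mainland: 2R 0P; the island: 4R 4P)
14. 1 poacher ← the mainland.  (the mainland: 2R 1P; the island: 4R 3P)
15. 1 ranger and 1 poacher → the island.  (the mainland: 1R 0P; the island: 5R 4P)
16. 1 poacher ← the mainland.  (the mainland: 1R 1P; the island: 5R 3P)
17. 1 ranger and 1 poacher → the island.  (the mainland: 0R 0P; the island: 6R 4P)

17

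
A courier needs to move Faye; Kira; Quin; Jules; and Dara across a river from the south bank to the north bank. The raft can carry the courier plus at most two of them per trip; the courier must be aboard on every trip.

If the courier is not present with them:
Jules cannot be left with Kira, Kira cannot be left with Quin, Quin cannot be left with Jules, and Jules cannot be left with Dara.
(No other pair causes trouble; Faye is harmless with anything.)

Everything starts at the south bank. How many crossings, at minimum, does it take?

7

Counting alone: the courier can take at most 2 across per trip to the north bank, so moving all 5 needs at least 3 loaded trips out, with a return between consecutive ones — at least 5 crossings.
The safety rule pushes this higher. Following every safe sequence of crossings, the most of the 5 that can be at the north bank as the raft arrives there on crossing 5 is 4 — never all 5.
So no plan with fewer than 7 crossings exists, and this one achieves 7:
1. Courier goes to the north bank with Jules and Kira.  [the south bank: Dara, Faye, Quin | the north bank: Jules, Kira]
2. Courier goes back to the south bank with Kira.  [the south bank: Dara, Faye, Kira, Quin | the north bank: Jules]
3. Courier goes to the north bank with Faye and Kira.  [the south bank: Dara, Quin | the north bank: Faye, Jules, Kira]
4. Courier goes back to the south bank with Kira.  [the south bank: Dara, Kira, Quin | the north bank: Faye, Jules]
5. Courier goes to the north bank with Dara and Kira.  [the south bank: Quin | the north bank: Dara, Faye, Jules, Kira]
6. Courier goes back to the south bank with Jules.  [the south bank: Jules, Quin | the north bank: Dara, Faye, Kira]
7. Courier goes to the north bank with Jules and Quin.  [the south bank: — | the north bank: Dara, Faye, Jules, Kira, Quin]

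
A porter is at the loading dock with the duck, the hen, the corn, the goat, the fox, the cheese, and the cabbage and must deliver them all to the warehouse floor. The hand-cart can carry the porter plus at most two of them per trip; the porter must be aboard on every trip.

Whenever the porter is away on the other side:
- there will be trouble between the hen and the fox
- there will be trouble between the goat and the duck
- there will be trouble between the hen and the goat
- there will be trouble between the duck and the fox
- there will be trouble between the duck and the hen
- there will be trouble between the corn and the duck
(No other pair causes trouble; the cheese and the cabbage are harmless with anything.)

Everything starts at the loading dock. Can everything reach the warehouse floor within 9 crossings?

Counting alone: the porter can take at most 2 across per trip to the warehouse floor, so moving all 7 needs at least 4 loaded trips out, with a return between consecutive ones — at least 7 crossings.
The safety rule pushes this higher. Following every safe sequence of crossings, the most of the 7 that can be at the warehouse floor as the hand-cart arrives there on crossings 7, 9 is 5, 6 respectively — never all 7.
So the move cannot be finished within 9 crossings. (The shortest complete plan takes 11:)
1. Porter goes to the warehouse floor with the duck and the hen.  [the loading dock: the cabbage, the cheese, the corn, the fox, the goat | the warehouse floor: the duck, the hen]
2. Porter goes back to the loading dock with the duck.  [the loading dock: the cabbage, the cheese, the corn, the duck, the fox, the goat | the warehouse floor: the hen]
3. Porter goes to the warehouse floor with the corn and the duck.  [the loading dock: the cabbage, the cheese, the fox, the goat | the warehouse floor: the corn, the duck, the hen]
4. Porter goes back to the loading dock with the duck.  [the loading dock: the cabbage, the cheese, the duck, the fox, the goat | the warehouse floor: the corn, the hen]
5. Porter goes to the warehouse floor with the cheese and the duck.  [the loading dock: the cabbage, the fox, the goat | the warehouse floor: the cheese, the corn, the duck, the hen]
6. Porter goes back to the loading dock with the duck.  [the loading dock: the cabbage, the duck, the fox, the goat | the warehouse floor: the cheese, the corn, the hen]
7. Porter goes to the warehouse floor with the cabbage and the duck.  [the loading dock: the fox, the goat | the warehouse floor: the cabbage, the cheese, the corn, the duck, the hen]
8. Porter goes back to the loading dock with the duck.  [the loading dock: the duck, the fox, the goat | the warehouse floor: the cabbage, the cheese, the corn, the hen]
9. Porter goes to the warehouse floor with the fox and the goat.  [the loading dock: the duck | the warehouse floor: the cabbage, the cheese, the corn, the fox, the goat, the hen]
10. Porter goes back to the loading dock with the hen.  [the loading dock: the duck, the hen | the warehouse floor: the cabbage, the cheese, the corn, the fox, the goat]
11. Porter goes to the warehouse floor with the duck and the hen.  [the loading dock: — | the warehouse floor: the cabbage, the cheese, the corn, the duck, the fox, the goat, the hen]

No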